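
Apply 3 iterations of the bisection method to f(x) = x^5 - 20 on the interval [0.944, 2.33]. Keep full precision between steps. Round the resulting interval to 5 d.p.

[1.81025, 1.98350]

f(0.944000) = -19.250348, f(2.330000) = 48.671986 (opposite signs)
step 1: m = 1.637000, f(m) = -8.244438 < 0 → root in [1.637000, 2.330000]
step 2: m = 1.983500, f(m) = 10.701601 > 0 → root in [1.637000, 1.983500]
step 3: m = 1.810250, f(m) = -0.560156 < 0 → root in [1.810250, 1.983500]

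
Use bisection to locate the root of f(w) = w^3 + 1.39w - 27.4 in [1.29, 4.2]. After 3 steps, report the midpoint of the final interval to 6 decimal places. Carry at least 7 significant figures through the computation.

f(1.290000) = -23.460211, f(4.200000) = 52.526000 (opposite signs)
step 1: m = 2.745000, f(m) = -2.900806 < 0 → root in [2.745000, 4.200000]
step 2: m = 3.472500, f(m) = 19.299070 > 0 → root in [2.745000, 3.472500]
step 3: m = 3.108750, f(m) = 6.965138 > 0 → root in [2.745000, 3.108750]
Midpoint of [2.745000, 3.108750] = 2.926875

2.926875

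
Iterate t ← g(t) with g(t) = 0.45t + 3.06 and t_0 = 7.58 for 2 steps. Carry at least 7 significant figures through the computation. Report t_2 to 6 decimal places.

5.971950

t_1 = g(7.580000) = 6.471000
t_2 = g(6.471000) = 5.971950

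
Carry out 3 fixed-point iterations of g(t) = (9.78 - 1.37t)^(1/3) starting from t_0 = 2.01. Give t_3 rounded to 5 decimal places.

1.92560

t_1 = g(2.010000) = 1.915324
t_2 = g(1.915324) = 1.927038
t_3 = g(1.927038) = 1.925596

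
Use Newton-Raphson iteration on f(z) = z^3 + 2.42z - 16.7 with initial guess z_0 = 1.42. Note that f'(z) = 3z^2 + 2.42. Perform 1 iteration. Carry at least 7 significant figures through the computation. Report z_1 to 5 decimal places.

Newton update: z ← z − f(z)/f'(z).
z_0 = 1.420000: f = -10.400312, f' = 8.469200 → z_1 = 1.420000 - (-10.400312)/(8.469200) = 2.648016

2.64802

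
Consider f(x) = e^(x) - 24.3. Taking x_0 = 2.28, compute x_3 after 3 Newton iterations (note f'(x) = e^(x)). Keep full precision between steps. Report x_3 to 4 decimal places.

x_0 = 2.280000: f = -14.523320, f' = 9.776680 → x_1 = 2.280000 - (-14.523320)/(9.776680) = 3.765506
x_1 = 3.765506: f = 18.885562, f' = 43.185562 → x_2 = 3.765506 - (18.885562)/(43.185562) = 3.328194
x_2 = 3.328194: f = 3.587938, f' = 27.887938 → x_3 = 3.328194 - (3.587938)/(27.887938) = 3.199539

3.1995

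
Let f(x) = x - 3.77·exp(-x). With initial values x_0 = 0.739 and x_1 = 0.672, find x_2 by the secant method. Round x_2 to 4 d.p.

Secant update: x_(k+1) = x_k − f(x_k)·(x_k − x_(k-1))/(f(x_k) − f(x_(k-1))).
f(x_0) = -1.061519, f(x_1) = -1.253287
x_2 = 0.672000 - (-1.253287)·(0.672000 - 0.739000)/(-1.253287 - (-1.061519)) = 1.109874; f(x_2) = -0.132719

1.1099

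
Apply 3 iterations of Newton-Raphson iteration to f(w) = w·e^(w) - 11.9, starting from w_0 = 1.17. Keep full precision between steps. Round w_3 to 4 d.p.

f'(w) = (w + 1)·e^(w)
w_0 = 1.170000: f = -8.130269, f' = 6.991724 → w_1 = 1.170000 - (-8.130269)/(6.991724) = 2.332842
w_1 = 2.332842: f = 12.145044, f' = 34.352235 → w_2 = 2.332842 - (12.145044)/(34.352235) = 1.979297
w_2 = 1.979297: f = 2.425470, f' = 21.563125 → w_3 = 1.979297 - (2.425470)/(21.563125) = 1.866815

1.8668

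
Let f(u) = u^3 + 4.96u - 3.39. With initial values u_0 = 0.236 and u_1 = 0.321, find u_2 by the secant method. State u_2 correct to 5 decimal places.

0.66074

f(u_0) = -2.206296, f(u_1) = -1.764764
u_2 = 0.321000 - (-1.764764)·(0.321000 - 0.236000)/(-1.764764 - (-2.206296)) = 0.660737; f(u_2) = 0.175719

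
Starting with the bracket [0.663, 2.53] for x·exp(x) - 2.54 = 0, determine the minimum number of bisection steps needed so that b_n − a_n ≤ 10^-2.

8

Initial width b − a = 2.53 − 0.663 = 1.867000.
After n steps the width is (b−a)/2^n; need (b−a)/2^n ≤ 10^-2.
So n ≥ log₂(1.867000/10^-2) = log₂(186.7000) ≈ 7.5446.
Hence n = 8.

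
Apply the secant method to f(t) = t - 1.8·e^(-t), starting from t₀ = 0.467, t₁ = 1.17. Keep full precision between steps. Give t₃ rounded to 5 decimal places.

0.80273

Secant update: t_(k+1) = t_k − f(t_k)·(t_k − t_(k-1))/(f(t_k) − f(t_(k-1))).
f(t_0) = -0.661384, f(t_1) = 0.611340
t_2 = 1.170000 - (0.611340)·(1.170000 - 0.467000)/(0.611340 - (-0.661384)) = 0.832321; f(t_2) = 0.049252
t_3 = 0.832321 - (0.049252)·(0.832321 - 1.170000)/(0.049252 - (0.611340)) = 0.802732; f(t_3) = -0.003853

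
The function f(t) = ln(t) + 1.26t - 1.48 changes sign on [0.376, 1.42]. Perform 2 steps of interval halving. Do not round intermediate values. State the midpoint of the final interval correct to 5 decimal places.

f(0.376000) = -1.984406, f(1.420000) = 0.659857 (opposite signs)
step 1: m = 0.898000, f(m) = -0.456105 < 0 → root in [0.898000, 1.420000]
step 2: m = 1.159000, f(m) = 0.127898 > 0 → root in [0.898000, 1.159000]
Midpoint of [0.898000, 1.159000] = 1.028500

1.02850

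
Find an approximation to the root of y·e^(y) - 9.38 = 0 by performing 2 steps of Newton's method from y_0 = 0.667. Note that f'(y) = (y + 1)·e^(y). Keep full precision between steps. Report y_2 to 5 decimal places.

Newton update: y ← y − f(y)/f'(y).
y_0 = 0.667000: f = -8.080428, f' = 3.247955 → y_1 = 0.667000 - (-8.080428)/(3.247955) = 3.154851
y_1 = 3.154851: f = 64.599810, f' = 97.429352 → y_2 = 3.154851 - (64.599810)/(97.429352) = 2.491808

2.49181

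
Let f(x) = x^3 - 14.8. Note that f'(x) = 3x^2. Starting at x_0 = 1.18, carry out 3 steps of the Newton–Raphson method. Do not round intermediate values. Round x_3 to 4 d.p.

2.5971

x_0 = 1.180000: f = -13.156968, f' = 4.177200 → x_1 = 1.180000 - (-13.156968)/(4.177200) = 4.329710
x_1 = 4.329710: f = 66.366418, f' = 56.239162 → x_2 = 4.329710 - (66.366418)/(56.239162) = 3.149635
x_2 = 3.149635: f = 16.445013, f' = 29.760603 → x_3 = 3.149635 - (16.445013)/(29.760603) = 2.597058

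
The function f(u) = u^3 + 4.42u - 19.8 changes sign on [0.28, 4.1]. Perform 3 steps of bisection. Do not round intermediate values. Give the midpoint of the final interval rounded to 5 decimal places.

f(0.280000) = -18.540448, f(4.100000) = 67.243000 (opposite signs)
step 1: m = 2.190000, f(m) = 0.383259 > 0 → root in [0.280000, 2.190000]
step 2: m = 1.235000, f(m) = -12.457647 < 0 → root in [1.235000, 2.190000]
step 3: m = 1.712500, f(m) = -7.208576 < 0 → root in [1.712500, 2.190000]
Midpoint of [1.712500, 2.190000] = 1.951250

1.95125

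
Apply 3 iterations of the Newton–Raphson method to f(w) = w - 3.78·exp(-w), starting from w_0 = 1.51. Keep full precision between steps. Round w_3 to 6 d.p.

1.171467

Newton update: w ← w − f(w)/f'(w).
f'(w) = 1 + 3.78·exp(-w)
w_0 = 1.510000: f = 0.674960, f' = 1.835040 → w_1 = 1.510000 - (0.674960)/(1.835040) = 1.142182
w_1 = 1.142182: f = -0.064098, f' = 2.206281 → w_2 = 1.142182 - (-0.064098)/(2.206281) = 1.171235
w_2 = 1.171235: f = -0.000504, f' = 2.171739 → w_3 = 1.171235 - (-0.000504)/(2.171739) = 1.171467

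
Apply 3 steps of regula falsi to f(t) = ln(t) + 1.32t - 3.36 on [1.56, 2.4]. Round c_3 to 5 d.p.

f(1.560000) = -0.856114, f(2.400000) = 0.683469
step 1: c = 2.027098, f(c) = 0.022374 > 0 → new bracket [1.560000, 2.027098]
step 2: c = 2.015201, f(c) = 0.000785 > 0 → new bracket [1.560000, 2.015201]
step 3: c = 2.014784, f(c) = 0.000028 > 0 → new bracket [1.560000, 2.014784]

2.01478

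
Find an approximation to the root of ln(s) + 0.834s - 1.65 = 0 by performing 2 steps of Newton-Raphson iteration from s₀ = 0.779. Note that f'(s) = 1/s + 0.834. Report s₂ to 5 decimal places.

1.49313

s_0 = 0.779000: f = -1.250058, f' = 2.117697 → s_1 = 0.779000 - (-1.250058)/(2.117697) = 1.369291
s_1 = 1.369291: f = -0.193718, f' = 1.564305 → s_2 = 1.369291 - (-0.193718)/(1.564305) = 1.493128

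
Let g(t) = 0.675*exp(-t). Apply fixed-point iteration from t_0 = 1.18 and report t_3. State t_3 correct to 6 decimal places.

t_1 = g(1.180000) = 0.207413
t_2 = g(0.207413) = 0.548562
t_3 = g(0.548562) = 0.390002

0.390002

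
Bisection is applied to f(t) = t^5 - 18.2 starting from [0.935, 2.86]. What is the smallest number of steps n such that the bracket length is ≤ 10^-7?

Initial width b − a = 2.86 − 0.935 = 1.925000.
After n steps the width is (b−a)/2^n; need (b−a)/2^n ≤ 10^-7.
So n ≥ log₂(1.925000/10^-7) = log₂(19250000.0000) ≈ 24.1984.
Hence n = 25.

25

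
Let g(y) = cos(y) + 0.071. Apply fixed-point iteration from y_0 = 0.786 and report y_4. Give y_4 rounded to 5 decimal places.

0.78232

y_1 = g(0.786000) = 0.777681
y_2 = g(0.777681) = 0.783542
y_3 = g(0.783542) = 0.779418
y_4 = g(0.779418) = 0.782323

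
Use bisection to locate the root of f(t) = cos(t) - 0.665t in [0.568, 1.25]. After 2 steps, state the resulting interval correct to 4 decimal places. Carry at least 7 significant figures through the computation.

f(0.568000) = 0.465259, f(1.250000) = -0.515928 (opposite signs)
step 1: m = 0.909000, f(m) = 0.010050 > 0 → root in [0.909000, 1.250000]
step 2: m = 1.079500, f(m) = -0.246098 < 0 → root in [0.909000, 1.079500]

[0.9090, 1.0795]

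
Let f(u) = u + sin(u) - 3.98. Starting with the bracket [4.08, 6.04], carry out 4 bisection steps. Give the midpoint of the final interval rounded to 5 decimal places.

4.99875

f(4.080000) = -0.706618, f(6.040000) = 1.819205 (opposite signs)
step 1: m = 5.060000, f(m) = 0.139811 > 0 → root in [4.080000, 5.060000]
step 2: m = 4.570000, f(m) = -0.399880 < 0 → root in [4.570000, 5.060000]
step 3: m = 4.815000, f(m) = -0.159740 < 0 → root in [4.815000, 5.060000]
step 4: m = 4.937500, f(m) = -0.017269 < 0 → root in [4.937500, 5.060000]
Midpoint of [4.937500, 5.060000] = 4.998750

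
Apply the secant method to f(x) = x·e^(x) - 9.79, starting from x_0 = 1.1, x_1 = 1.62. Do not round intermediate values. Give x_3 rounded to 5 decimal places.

f(x_0) = -6.485417, f(x_1) = -1.603994
x_2 = 1.620000 - (-1.603994)·(1.620000 - 1.100000)/(-1.603994 - (-6.485417)) = 1.790868; f(x_2) = 0.945625
x_3 = 1.790868 - (0.945625)·(1.790868 - 1.620000)/(0.945625 - (-1.603994)) = 1.727495; f(x_3) = -0.070182

1.72749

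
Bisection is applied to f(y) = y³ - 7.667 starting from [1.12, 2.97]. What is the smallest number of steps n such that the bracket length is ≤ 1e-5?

18

Initial width b − a = 2.97 − 1.12 = 1.850000.
After n steps the width is (b−a)/2^n; need (b−a)/2^n ≤ 1e-5.
So n ≥ log₂(1.850000/1e-5) = log₂(185000.0000) ≈ 17.4972.
Hence n = 18.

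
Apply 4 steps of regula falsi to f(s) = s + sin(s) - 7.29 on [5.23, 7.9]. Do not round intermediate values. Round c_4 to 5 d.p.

6.79780

False-position update: c = (a·f(b) − b·f(a))/(f(b) − f(a)); replace the endpoint whose sign matches f(c).
f(5.230000) = -2.929004, f(7.900000) = 1.608941
step 1: c = 6.953344, f(c) = 0.284454 > 0 → new bracket [5.230000, 6.953344]
step 2: c = 6.800794, f(c) = 0.005598 > 0 → new bracket [5.230000, 6.800794]
step 3: c = 6.797798, f(c) = -0.000005 < 0 → new bracket [6.797798, 6.800794]
step 4: c = 6.797800, f(c) = 0.000000 > 0 → new bracket [6.797798, 6.797800]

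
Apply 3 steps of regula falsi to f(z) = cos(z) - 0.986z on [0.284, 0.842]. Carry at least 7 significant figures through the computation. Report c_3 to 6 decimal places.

0.745306

False-position update: c = (a·f(b) − b·f(a))/(f(b) − f(a)); replace the endpoint whose sign matches f(c).
f(0.284000) = 0.679918, f(0.842000) = -0.164240
step 1: c = 0.733435, f(c) = 0.019712 > 0 → new bracket [0.733435, 0.842000]
step 2: c = 0.745069, f(c) = 0.000403 > 0 → new bracket [0.745069, 0.842000]
step 3: c = 0.745306, f(c) = 0.000008 > 0 → new bracket [0.745306, 0.842000]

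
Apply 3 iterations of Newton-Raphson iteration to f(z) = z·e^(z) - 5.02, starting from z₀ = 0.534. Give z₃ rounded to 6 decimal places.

1.382080

f'(z) = (z + 1)·e^(z)
z_0 = 0.534000: f = -4.109134, f' = 2.616608 → z_1 = 0.534000 - (-4.109134)/(2.616608) = 2.104405
z_1 = 2.104405: f = 12.240797, f' = 25.463019 → z_2 = 2.104405 - (12.240797)/(25.463019) = 1.623677
z_2 = 1.623677: f = 3.214805, f' = 13.306508 → z_3 = 1.623677 - (3.214805)/(13.306508) = 1.382080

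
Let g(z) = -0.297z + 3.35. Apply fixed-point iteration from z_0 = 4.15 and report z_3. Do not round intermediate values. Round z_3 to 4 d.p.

z_1 = g(4.150000) = 2.117450
z_2 = g(2.117450) = 2.721117
z_3 = g(2.721117) = 2.541828

2.5418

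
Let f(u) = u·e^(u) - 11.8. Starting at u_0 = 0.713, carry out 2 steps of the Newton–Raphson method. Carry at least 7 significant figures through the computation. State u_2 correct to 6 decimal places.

2.951412

Newton update: u ← u − f(u)/f'(u).
f'(u) = (u + 1)·e^(u)
u_0 = 0.713000: f = -10.345407, f' = 3.494695 → u_1 = 0.713000 - (-10.345407)/(3.494695) = 3.673317
u_1 = 3.673317: f = 132.863789, f' = 184.046119 → u_2 = 3.673317 - (132.863789)/(184.046119) = 2.951412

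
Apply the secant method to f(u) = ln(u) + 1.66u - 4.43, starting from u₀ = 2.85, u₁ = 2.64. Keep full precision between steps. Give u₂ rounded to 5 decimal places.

2.18399

f(u_0) = 1.348319, f(u_1) = 0.923179
u_2 = 2.640000 - (0.923179)·(2.640000 - 2.850000)/(0.923179 - (1.348319)) = 2.183991; f(u_2) = -0.023420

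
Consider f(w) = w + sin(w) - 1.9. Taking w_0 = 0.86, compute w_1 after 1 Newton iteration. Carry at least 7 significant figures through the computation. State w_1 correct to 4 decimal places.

1.0308

Newton update: w ← w − f(w)/f'(w).
f'(w) = 1 + cos(w)
w_0 = 0.860000: f = -0.282157, f' = 1.652437 → w_1 = 0.860000 - (-0.282157)/(1.652437) = 1.030752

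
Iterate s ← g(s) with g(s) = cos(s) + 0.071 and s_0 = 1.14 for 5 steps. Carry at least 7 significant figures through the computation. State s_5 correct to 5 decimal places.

0.71779

s_1 = g(1.140000) = 0.488595
s_2 = g(0.488595) = 0.953993
s_3 = g(0.953993) = 0.649430
s_4 = g(0.649430) = 0.867429
s_5 = g(0.867429) = 0.717790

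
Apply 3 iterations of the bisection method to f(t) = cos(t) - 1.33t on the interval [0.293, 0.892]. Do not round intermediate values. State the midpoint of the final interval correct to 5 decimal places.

f(0.293000) = 0.567692, f(0.892000) = -0.558503 (opposite signs)
step 1: m = 0.592500, f(m) = 0.041522 > 0 → root in [0.592500, 0.892000]
step 2: m = 0.742250, f(m) = -0.250243 < 0 → root in [0.592500, 0.742250]
step 3: m = 0.667375, f(m) = -0.102160 < 0 → root in [0.592500, 0.667375]
Midpoint of [0.592500, 0.667375] = 0.629938

0.62994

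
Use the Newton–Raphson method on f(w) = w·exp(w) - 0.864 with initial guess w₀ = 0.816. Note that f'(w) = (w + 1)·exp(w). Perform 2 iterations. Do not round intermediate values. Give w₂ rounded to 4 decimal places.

Newton update: w ← w − f(w)/f'(w).
w_0 = 0.816000: f = 0.981332, f' = 4.106768 → w_1 = 0.816000 - (0.981332)/(4.106768) = 0.577045
w_1 = 0.577045: f = 0.163584, f' = 2.808353 → w_2 = 0.577045 - (0.163584)/(2.808353) = 0.518796

0.5188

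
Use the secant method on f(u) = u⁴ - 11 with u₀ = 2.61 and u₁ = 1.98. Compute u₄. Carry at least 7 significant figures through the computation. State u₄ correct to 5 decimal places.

1.82162

f(u_0) = 35.404706, f(u_1) = 4.369536
u_2 = 1.980000 - (4.369536)·(1.980000 - 2.610000)/(4.369536 - (35.404706)) = 1.891300; f(u_2) = 1.795052
u_3 = 1.891300 - (1.795052)·(1.891300 - 1.980000)/(1.795052 - (4.369536)) = 1.829455; f(u_3) = 0.201773
u_4 = 1.829455 - (0.201773)·(1.829455 - 1.891300)/(0.201773 - (1.795052)) = 1.821623; f(u_4) = 0.011176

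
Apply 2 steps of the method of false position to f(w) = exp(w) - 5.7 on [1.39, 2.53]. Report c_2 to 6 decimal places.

f(1.390000) = -1.685150, f(2.530000) = 6.853506
step 1: c = 1.614985, f(c) = -0.672187 < 0 → new bracket [1.614985, 2.530000]
step 2: c = 1.696713, f(c) = -0.244014 < 0 → new bracket [1.696713, 2.530000]

1.696713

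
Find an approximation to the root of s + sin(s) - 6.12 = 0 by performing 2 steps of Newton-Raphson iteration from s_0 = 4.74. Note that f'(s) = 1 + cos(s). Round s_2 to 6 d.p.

Newton update: s ← s − f(s)/f'(s).
s_0 = 4.740000: f = -2.379619, f' = 1.027608 → s_1 = 4.740000 - (-2.379619)/(1.027608) = 7.055688
s_1 = 7.055688: f = 1.633619, f' = 1.716166 → s_2 = 7.055688 - (1.633619)/(1.716166) = 6.103788

6.103788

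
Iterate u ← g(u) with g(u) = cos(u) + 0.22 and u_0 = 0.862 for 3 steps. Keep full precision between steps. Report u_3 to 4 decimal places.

u_1 = g(0.862000) = 0.870920
u_2 = g(0.870920) = 0.864123
u_3 = g(0.864123) = 0.869308

0.8693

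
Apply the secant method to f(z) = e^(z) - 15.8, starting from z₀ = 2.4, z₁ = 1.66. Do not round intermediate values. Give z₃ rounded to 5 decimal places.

f(z_0) = -4.776824, f(z_1) = -10.540689
z_2 = 1.660000 - (-10.540689)·(1.660000 - 2.400000)/(-10.540689 - (-4.776824)) = 3.013278; f(z_2) = 4.554002
z_3 = 3.013278 - (4.554002)·(3.013278 - 1.660000)/(4.554002 - (-10.540689)) = 2.605000; f(z_3) = -2.268779

2.60500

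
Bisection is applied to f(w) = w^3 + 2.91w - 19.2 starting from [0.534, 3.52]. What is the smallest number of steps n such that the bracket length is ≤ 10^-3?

12

Initial width b − a = 3.52 − 0.534 = 2.986000.
After n steps the width is (b−a)/2^n; need (b−a)/2^n ≤ 10^-3.
So n ≥ log₂(2.986000/10^-3) = log₂(2986.0000) ≈ 11.5440.
Hence n = 12.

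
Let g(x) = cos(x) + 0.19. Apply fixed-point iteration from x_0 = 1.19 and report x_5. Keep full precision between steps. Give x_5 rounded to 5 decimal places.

0.76739

x_1 = g(1.190000) = 0.561660
x_2 = g(0.561660) = 1.036372
x_3 = g(1.036372) = 0.699346
x_4 = g(0.699346) = 0.955264
x_5 = g(0.955264) = 0.767394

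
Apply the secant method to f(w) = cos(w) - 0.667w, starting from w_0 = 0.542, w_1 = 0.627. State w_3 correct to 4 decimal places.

f(w_0) = 0.495165, f(w_1) = 0.391582
w_2 = 0.627000 - (0.391582)·(0.627000 - 0.542000)/(0.391582 - (0.495165)) = 0.948334; f(w_2) = -0.049501
w_3 = 0.948334 - (-0.049501)·(0.948334 - 0.627000)/(-0.049501 - (0.391582)) = 0.912272; f(w_3) = 0.003465

0.9123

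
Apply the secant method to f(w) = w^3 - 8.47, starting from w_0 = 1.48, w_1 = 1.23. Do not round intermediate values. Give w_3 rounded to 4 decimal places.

1.8664

f(w_0) = -5.228208, f(w_1) = -6.609133
w_2 = 1.230000 - (-6.609133)·(1.230000 - 1.480000)/(-6.609133 - (-5.228208)) = 2.426505; f(w_2) = 5.817078
w_3 = 2.426505 - (5.817078)·(2.426505 - 1.230000)/(5.817078 - (-6.609133)) = 1.866385; f(w_3) = -1.968644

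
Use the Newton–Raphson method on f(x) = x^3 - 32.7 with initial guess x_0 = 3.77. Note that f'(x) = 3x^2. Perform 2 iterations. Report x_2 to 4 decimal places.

x_0 = 3.770000: f = 20.882633, f' = 42.638700 → x_1 = 3.770000 - (20.882633)/(42.638700) = 3.280242
x_1 = 3.280242: f = 2.595372, f' = 32.279968 → x_2 = 3.280242 - (2.595372)/(32.279968) = 3.199840

3.1998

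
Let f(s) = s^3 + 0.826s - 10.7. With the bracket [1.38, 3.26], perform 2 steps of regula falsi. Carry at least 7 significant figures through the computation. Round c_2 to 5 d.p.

False-position update: c = (a·f(b) − b·f(a))/(f(b) − f(a)); replace the endpoint whose sign matches f(c).
f(1.380000) = -6.932048, f(3.260000) = 26.638736
step 1: c = 1.768202, f(c) = -3.711112 < 0 → new bracket [1.768202, 3.260000]
step 2: c = 1.950616, f(c) = -1.666888 < 0 → new bracket [1.950616, 3.260000]

1.95062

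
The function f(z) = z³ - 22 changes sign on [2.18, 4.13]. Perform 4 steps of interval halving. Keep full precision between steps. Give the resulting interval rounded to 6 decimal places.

[2.789375, 2.911250]

f(2.180000) = -11.639768, f(4.130000) = 48.444997 (opposite signs)
step 1: m = 3.155000, f(m) = 9.404949 > 0 → root in [2.180000, 3.155000]
step 2: m = 2.667500, f(m) = -3.019254 < 0 → root in [2.667500, 3.155000]
step 3: m = 2.911250, f(m) = 2.673940 > 0 → root in [2.667500, 2.911250]
step 4: m = 2.789375, f(m) = -0.296953 < 0 → root in [2.789375, 2.911250]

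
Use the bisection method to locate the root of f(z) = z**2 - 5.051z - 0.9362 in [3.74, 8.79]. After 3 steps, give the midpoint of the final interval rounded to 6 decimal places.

5.318125

f(3.740000) = -5.839340, f(8.790000) = 31.929610 (opposite signs)
step 1: m = 6.265000, f(m) = 6.669510 > 0 → root in [3.740000, 6.265000]
step 2: m = 5.002500, f(m) = -1.178821 < 0 → root in [5.002500, 6.265000]
step 3: m = 5.633750, f(m) = 2.346868 > 0 → root in [5.002500, 5.633750]
Midpoint of [5.002500, 5.633750] = 5.318125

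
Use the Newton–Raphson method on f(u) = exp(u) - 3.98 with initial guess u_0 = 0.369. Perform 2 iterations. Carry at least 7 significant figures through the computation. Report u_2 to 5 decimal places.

1.59818

Newton update: u ← u − f(u)/f'(u).
f'(u) = exp(u)
u_0 = 0.369000: f = -2.533712, f' = 1.446288 → u_1 = 0.369000 - (-2.533712)/(1.446288) = 2.120873
u_1 = 2.120873: f = 4.358415, f' = 8.338415 → u_2 = 2.120873 - (4.358415)/(8.338415) = 1.598182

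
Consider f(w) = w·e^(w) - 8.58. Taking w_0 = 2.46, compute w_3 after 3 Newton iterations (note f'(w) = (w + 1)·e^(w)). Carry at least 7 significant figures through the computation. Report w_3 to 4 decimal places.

Newton update: w ← w − f(w)/f'(w).
w_0 = 2.460000: f = 20.213836, f' = 40.498648 → w_1 = 2.460000 - (20.213836)/(40.498648) = 1.960876
w_1 = 1.960876: f = 5.353106, f' = 21.038656 → w_2 = 1.960876 - (5.353106)/(21.038656) = 1.706435
w_2 = 1.706435: f = 0.821236, f' = 14.910521 → w_3 = 1.706435 - (0.821236)/(14.910521) = 1.651357

1.6514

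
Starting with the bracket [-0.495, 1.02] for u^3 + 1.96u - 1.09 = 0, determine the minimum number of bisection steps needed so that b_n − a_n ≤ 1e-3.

Initial width b − a = 1.02 − -0.495 = 1.515000.
After n steps the width is (b−a)/2^n; need (b−a)/2^n ≤ 1e-3.
So n ≥ log₂(1.515000/1e-3) = log₂(1515.0000) ≈ 10.5651.
Hence n = 11.

11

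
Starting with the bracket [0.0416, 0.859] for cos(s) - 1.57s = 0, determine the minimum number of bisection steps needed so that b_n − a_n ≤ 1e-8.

Initial width b − a = 0.859 − 0.0416 = 0.817400.
After n steps the width is (b−a)/2^n; need (b−a)/2^n ≤ 1e-8.
So n ≥ log₂(0.817400/1e-8) = log₂(81740000.0000) ≈ 26.2845.
Hence n = 27.

27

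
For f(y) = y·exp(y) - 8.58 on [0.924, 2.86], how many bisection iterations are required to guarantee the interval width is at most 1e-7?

Initial width b − a = 2.86 − 0.924 = 1.936000.
After n steps the width is (b−a)/2^n; need (b−a)/2^n ≤ 1e-7.
So n ≥ log₂(1.936000/1e-7) = log₂(19360000.0000) ≈ 24.2066.
Hence n = 25.

25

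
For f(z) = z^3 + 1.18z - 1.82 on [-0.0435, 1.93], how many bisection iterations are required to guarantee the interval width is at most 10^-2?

Initial width b − a = 1.93 − -0.0435 = 1.973500.
After n steps the width is (b−a)/2^n; need (b−a)/2^n ≤ 10^-2.
So n ≥ log₂(1.973500/10^-2) = log₂(197.3500) ≈ 7.6246.
Hence n = 8.

8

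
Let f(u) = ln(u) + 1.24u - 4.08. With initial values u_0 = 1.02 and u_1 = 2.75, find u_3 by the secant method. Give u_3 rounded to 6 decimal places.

Secant update: u_(k+1) = u_k − f(u_k)·(u_k − u_(k-1))/(f(u_k) − f(u_(k-1))).
f(u_0) = -2.795397, f(u_1) = 0.341601
u_2 = 2.750000 - (0.341601)·(2.750000 - 1.020000)/(0.341601 - (-2.795397)) = 2.561613; f(u_2) = 0.037037
u_3 = 2.561613 - (0.037037)·(2.561613 - 2.750000)/(0.037037 - (0.341601)) = 2.538704; f(u_3) = -0.000354

2.538704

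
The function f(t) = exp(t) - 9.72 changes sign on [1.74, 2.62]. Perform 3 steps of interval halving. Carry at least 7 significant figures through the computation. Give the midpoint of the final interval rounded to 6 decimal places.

2.235000

f(1.740000) = -4.022657, f(2.620000) = 4.015724 (opposite signs)
step 1: m = 2.180000, f(m) = -0.873694 < 0 → root in [2.180000, 2.620000]
step 2: m = 2.400000, f(m) = 1.303176 > 0 → root in [2.180000, 2.400000]
step 3: m = 2.290000, f(m) = 0.154938 > 0 → root in [2.180000, 2.290000]
Midpoint of [2.180000, 2.290000] = 2.235000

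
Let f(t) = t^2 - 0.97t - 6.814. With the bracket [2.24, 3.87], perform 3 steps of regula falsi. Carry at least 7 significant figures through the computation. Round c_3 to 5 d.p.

f(2.240000) = -3.969200, f(3.870000) = 4.409000
step 1: c = 3.012218, f(c) = -0.662395 < 0 → new bracket [3.012218, 3.870000]
step 2: c = 3.124256, f(c) = -0.083552 < 0 → new bracket [3.124256, 3.870000]
step 3: c = 3.138125, f(c) = -0.010151 < 0 → new bracket [3.138125, 3.870000]

3.13813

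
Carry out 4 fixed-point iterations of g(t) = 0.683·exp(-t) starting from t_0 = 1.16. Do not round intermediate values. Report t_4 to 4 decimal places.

0.4608

t_1 = g(1.160000) = 0.214111
t_2 = g(0.214111) = 0.551358
t_3 = g(0.551358) = 0.393522
t_4 = g(0.393522) = 0.460804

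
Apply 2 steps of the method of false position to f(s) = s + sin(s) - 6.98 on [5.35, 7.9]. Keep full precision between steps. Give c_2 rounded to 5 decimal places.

f(5.350000) = -2.433520, f(7.900000) = 1.918941
step 1: c = 6.775740, f(c) = 0.268618 > 0 → new bracket [5.350000, 6.775740]
step 2: c = 6.634008, f(c) = -0.002322 < 0 → new bracket [6.634008, 6.775740]

6.63401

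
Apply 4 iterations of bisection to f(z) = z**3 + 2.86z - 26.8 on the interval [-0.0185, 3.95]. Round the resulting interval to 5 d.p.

f(-0.018500) = -26.852916, f(3.950000) = 46.126875 (opposite signs)
step 1: m = 1.965750, f(m) = -13.581957 < 0 → root in [1.965750, 3.950000]
step 2: m = 2.957875, f(m) = 7.538043 > 0 → root in [1.965750, 2.957875]
step 3: m = 2.461813, f(m) = -4.839350 < 0 → root in [2.461813, 2.957875]
step 4: m = 2.709844, f(m) = 0.849222 > 0 → root in [2.461813, 2.709844]

[2.46181, 2.70984]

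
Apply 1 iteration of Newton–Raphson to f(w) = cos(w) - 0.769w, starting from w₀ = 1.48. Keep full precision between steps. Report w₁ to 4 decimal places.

0.8865

f'(w) = -sin(w) - 0.769
w_0 = 1.480000: f = -1.047448, f' = -1.764881 → w_1 = 1.480000 - (-1.047448)/(-1.764881) = 0.886505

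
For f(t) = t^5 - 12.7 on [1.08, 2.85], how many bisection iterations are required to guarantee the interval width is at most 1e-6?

21

Initial width b − a = 2.85 − 1.08 = 1.770000.
After n steps the width is (b−a)/2^n; need (b−a)/2^n ≤ 1e-6.
So n ≥ log₂(1.770000/1e-6) = log₂(1770000.0000) ≈ 20.7553.
Hence n = 21.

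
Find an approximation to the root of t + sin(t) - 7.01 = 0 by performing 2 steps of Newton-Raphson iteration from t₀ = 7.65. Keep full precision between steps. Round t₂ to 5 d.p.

6.64663

f'(t) = 1 + cos(t)
t_0 = 7.650000: f = 1.619268, f' = 1.202570 → t_1 = 7.650000 - (1.619268)/(1.202570) = 6.303494
t_1 = 6.303494: f = -0.686199, f' = 1.999794 → t_2 = 6.303494 - (-0.686199)/(1.999794) = 6.646629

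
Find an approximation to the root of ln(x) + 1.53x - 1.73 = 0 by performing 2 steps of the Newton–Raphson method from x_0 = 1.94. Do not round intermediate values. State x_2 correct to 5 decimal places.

Newton update: x ← x − f(x)/f'(x).
f'(x) = 1/x + 1.53
x_0 = 1.940000: f = 1.900888, f' = 2.045464 → x_1 = 1.940000 - (1.900888)/(2.045464) = 1.010681
x_1 = 1.010681: f = -0.173033, f' = 2.519432 → x_2 = 1.010681 - (-0.173033)/(2.519432) = 1.079361

1.07936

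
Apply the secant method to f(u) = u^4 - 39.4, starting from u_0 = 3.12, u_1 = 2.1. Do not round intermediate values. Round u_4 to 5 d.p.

2.50207

f(u_0) = 55.358543, f(u_1) = -19.951900
u_2 = 2.100000 - (-19.951900)·(2.100000 - 3.120000)/(-19.951900 - (55.358543)) = 2.370227; f(u_2) = -7.838329
u_3 = 2.370227 - (-7.838329)·(2.370227 - 2.100000)/(-7.838329 - (-19.951900)) = 2.545083; f(u_3) = 2.557346
u_4 = 2.545083 - (2.557346)·(2.545083 - 2.370227)/(2.557346 - (-7.838329)) = 2.502069; f(u_4) = -0.208054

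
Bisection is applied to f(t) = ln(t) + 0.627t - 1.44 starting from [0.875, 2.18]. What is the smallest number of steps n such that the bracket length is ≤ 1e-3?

Initial width b − a = 2.18 − 0.875 = 1.305000.
After n steps the width is (b−a)/2^n; need (b−a)/2^n ≤ 1e-3.
So n ≥ log₂(1.305000/1e-3) = log₂(1305.0000) ≈ 10.3498.
Hence n = 11.

11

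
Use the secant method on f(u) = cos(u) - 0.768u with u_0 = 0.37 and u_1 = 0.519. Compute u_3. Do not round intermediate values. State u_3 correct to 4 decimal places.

f(u_0) = 0.648167, f(u_1) = 0.469724
u_2 = 0.519000 - (0.469724)·(0.519000 - 0.370000)/(0.469724 - (0.648167)) = 0.911218; f(u_2) = -0.087032
u_3 = 0.911218 - (-0.087032)·(0.911218 - 0.519000)/(-0.087032 - (0.469724)) = 0.849907; f(u_3) = 0.007325

0.8499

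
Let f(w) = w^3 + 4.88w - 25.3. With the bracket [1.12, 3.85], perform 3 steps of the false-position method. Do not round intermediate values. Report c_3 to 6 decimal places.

f(1.120000) = -18.429472, f(3.850000) = 50.554625
step 1: c = 1.849334, f(c) = -9.950458 < 0 → new bracket [1.849334, 3.850000]
step 2: c = 2.178357, f(c) = -4.332797 < 0 → new bracket [2.178357, 3.850000]
step 3: c = 2.310316, f(c) = -1.694212 < 0 → new bracket [2.310316, 3.850000]

2.310316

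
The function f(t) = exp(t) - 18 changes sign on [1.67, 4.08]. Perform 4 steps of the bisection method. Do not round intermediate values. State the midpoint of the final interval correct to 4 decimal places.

2.9503

f(1.670000) = -12.687832, f(4.080000) = 41.145470 (opposite signs)
step 1: m = 2.875000, f(m) = -0.274576 < 0 → root in [2.875000, 4.080000]
step 2: m = 3.477500, f(m) = 14.378674 > 0 → root in [2.875000, 3.477500]
step 3: m = 3.176250, f(m) = 5.956747 > 0 → root in [2.875000, 3.176250]
step 4: m = 3.025625, f(m) = 2.606880 > 0 → root in [2.875000, 3.025625]
Midpoint of [2.875000, 3.025625] = 2.950312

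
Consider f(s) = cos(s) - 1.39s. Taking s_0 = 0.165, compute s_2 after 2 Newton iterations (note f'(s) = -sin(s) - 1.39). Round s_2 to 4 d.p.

s_0 = 0.165000: f = 0.757068, f' = -1.554252 → s_1 = 0.165000 - (0.757068)/(-1.554252) = 0.652095
s_1 = 0.652095: f = -0.111598, f' = -1.996853 → s_2 = 0.652095 - (-0.111598)/(-1.996853) = 0.596208

0.5962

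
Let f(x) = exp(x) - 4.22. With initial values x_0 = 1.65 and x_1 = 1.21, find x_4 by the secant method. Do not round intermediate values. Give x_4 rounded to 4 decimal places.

Secant update: x_(k+1) = x_k − f(x_k)·(x_k − x_(k-1))/(f(x_k) − f(x_(k-1))).
f(x_0) = 0.986980, f(x_1) = -0.866515
x_2 = 1.210000 - (-0.866515)·(1.210000 - 1.650000)/(-0.866515 - (0.986980)) = 1.415702; f(x_2) = -0.100625
x_3 = 1.415702 - (-0.100625)·(1.415702 - 1.210000)/(-0.100625 - (-0.866515)) = 1.442727; f(x_3) = 0.012222
x_4 = 1.442727 - (0.012222)·(1.442727 - 1.415702)/(0.012222 - (-0.100625)) = 1.439800; f(x_4) = -0.000148

1.4398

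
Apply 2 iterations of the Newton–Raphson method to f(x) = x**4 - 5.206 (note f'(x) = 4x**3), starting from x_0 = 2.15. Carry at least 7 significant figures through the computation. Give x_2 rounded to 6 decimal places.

1.553183

x_0 = 2.150000: f = 16.161506, f' = 39.753500 → x_1 = 2.150000 - (16.161506)/(39.753500) = 1.743457
x_1 = 1.743457: f = 4.033426, f' = 21.197943 → x_2 = 1.743457 - (4.033426)/(21.197943) = 1.553183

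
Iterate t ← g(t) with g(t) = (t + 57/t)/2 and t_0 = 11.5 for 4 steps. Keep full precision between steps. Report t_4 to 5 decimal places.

t_1 = g(11.500000) = 8.228261
t_2 = g(8.228261) = 7.577803
t_3 = g(7.577803) = 7.549886
t_4 = g(7.549886) = 7.549834

7.54983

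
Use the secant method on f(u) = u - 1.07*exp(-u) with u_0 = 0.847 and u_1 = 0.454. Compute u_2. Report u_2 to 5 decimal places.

0.59840

f(u_0) = 0.388292, f(u_1) = -0.225539
u_2 = 0.454000 - (-0.225539)·(0.454000 - 0.847000)/(-0.225539 - (0.388292)) = 0.598399; f(u_2) = 0.010230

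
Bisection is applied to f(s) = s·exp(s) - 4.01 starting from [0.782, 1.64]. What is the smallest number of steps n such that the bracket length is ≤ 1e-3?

10

Initial width b − a = 1.64 − 0.782 = 0.858000.
After n steps the width is (b−a)/2^n; need (b−a)/2^n ≤ 1e-3.
So n ≥ log₂(0.858000/1e-3) = log₂(858.0000) ≈ 9.7448.
Hence n = 10.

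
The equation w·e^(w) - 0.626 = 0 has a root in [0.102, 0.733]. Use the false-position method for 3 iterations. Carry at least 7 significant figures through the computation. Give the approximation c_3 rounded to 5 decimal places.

0.40888

False-position update: c = (a·f(b) − b·f(a))/(f(b) − f(a)); replace the endpoint whose sign matches f(c).
f(0.102000) = -0.513047, f(0.733000) = 0.899604
step 1: c = 0.331167, f(c) = -0.164820 < 0 → new bracket [0.331167, 0.733000]
step 2: c = 0.393388, f(c) = -0.043001 < 0 → new bracket [0.393388, 0.733000]
step 3: c = 0.408881, f(c) = -0.010580 < 0 → new bracket [0.408881, 0.733000]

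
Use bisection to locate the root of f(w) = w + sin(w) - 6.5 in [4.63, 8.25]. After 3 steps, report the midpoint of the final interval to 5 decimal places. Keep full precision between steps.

6.21375

f(4.630000) = -2.866608, f(8.250000) = 2.672604 (opposite signs)
step 1: m = 6.440000, f(m) = 0.096173 > 0 → root in [4.630000, 6.440000]
step 2: m = 5.535000, f(m) = -1.645310 < 0 → root in [5.535000, 6.440000]
step 3: m = 5.987500, f(m) = -0.803895 < 0 → root in [5.987500, 6.440000]
Midpoint of [5.987500, 6.440000] = 6.213750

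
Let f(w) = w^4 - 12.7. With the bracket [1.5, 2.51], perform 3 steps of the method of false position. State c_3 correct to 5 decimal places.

f(1.500000) = -7.637500, f(2.510000) = 26.991260
step 1: c = 1.722759, f(c) = -3.891574 < 0 → new bracket [1.722759, 2.510000]
step 2: c = 1.821960, f(c) = -1.680663 < 0 → new bracket [1.821960, 2.510000]
step 3: c = 1.862291, f(c) = -0.672090 < 0 → new bracket [1.862291, 2.510000]

1.86229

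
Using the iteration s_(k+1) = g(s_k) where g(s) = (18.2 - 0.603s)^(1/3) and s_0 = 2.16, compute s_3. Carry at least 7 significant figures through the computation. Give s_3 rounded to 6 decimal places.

2.554032

s_1 = g(2.160000) = 2.566104
s_2 = g(2.566104) = 2.553648
s_3 = g(2.553648) = 2.554032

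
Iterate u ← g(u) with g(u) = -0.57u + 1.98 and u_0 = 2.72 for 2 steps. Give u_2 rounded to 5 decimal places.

u_1 = g(2.720000) = 0.429600
u_2 = g(0.429600) = 1.735128

1.73513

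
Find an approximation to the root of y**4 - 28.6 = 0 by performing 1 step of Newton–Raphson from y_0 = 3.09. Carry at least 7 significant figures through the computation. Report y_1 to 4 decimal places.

Newton update: y ← y − f(y)/f'(y).
f'(y) = 4y**3
y_0 = 3.090000: f = 62.566214, f' = 118.014516 → y_1 = 3.090000 - (62.566214)/(118.014516) = 2.559843

2.5598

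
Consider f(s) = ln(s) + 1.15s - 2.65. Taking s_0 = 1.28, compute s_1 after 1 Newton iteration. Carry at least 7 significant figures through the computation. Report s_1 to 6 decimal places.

1.762144

Newton update: s ← s − f(s)/f'(s).
f'(s) = 1/s + 1.15
s_0 = 1.280000: f = -0.931140, f' = 1.931250 → s_1 = 1.280000 - (-0.931140)/(1.931250) = 1.762144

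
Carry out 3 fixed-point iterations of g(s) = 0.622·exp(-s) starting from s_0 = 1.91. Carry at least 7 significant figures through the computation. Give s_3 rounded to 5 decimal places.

s_1 = g(1.910000) = 0.092106
s_2 = g(0.092106) = 0.567269
s_3 = g(0.567269) = 0.352719

0.35272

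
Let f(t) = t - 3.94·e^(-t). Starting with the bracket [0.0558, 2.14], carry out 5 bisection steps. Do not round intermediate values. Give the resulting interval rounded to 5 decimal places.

f(0.055800) = -3.670369, f(2.140000) = 1.676440 (opposite signs)
step 1: m = 1.097900, f(m) = -0.216369 < 0 → root in [1.097900, 2.140000]
step 2: m = 1.618950, f(m) = 0.838410 > 0 → root in [1.097900, 1.618950]
step 3: m = 1.358425, f(m) = 0.345588 > 0 → root in [1.097900, 1.358425]
step 4: m = 1.228163, f(m) = 0.074412 > 0 → root in [1.097900, 1.228163]
step 5: m = 1.163031, f(m) = -0.068366 < 0 → root in [1.163031, 1.228163]

[1.16303, 1.22816]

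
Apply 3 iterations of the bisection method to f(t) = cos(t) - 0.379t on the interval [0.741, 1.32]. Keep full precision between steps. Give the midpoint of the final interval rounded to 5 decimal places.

f(0.741000) = 0.456955, f(1.320000) = -0.252105 (opposite signs)
step 1: m = 1.030500, f(m) = 0.123831 > 0 → root in [1.030500, 1.320000]
step 2: m = 1.175250, f(m) = -0.060107 < 0 → root in [1.030500, 1.175250]
step 3: m = 1.102875, f(m) = 0.033042 > 0 → root in [1.102875, 1.175250]
Midpoint of [1.102875, 1.175250] = 1.139063

1.13906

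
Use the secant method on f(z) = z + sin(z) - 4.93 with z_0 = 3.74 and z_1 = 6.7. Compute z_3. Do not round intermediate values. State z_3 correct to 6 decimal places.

5.505351

f(z_0) = -1.753327, f(z_1) = 2.174850
z_2 = 6.700000 - (2.174850)·(6.700000 - 3.740000)/(2.174850 - (-1.753327)) = 5.061185; f(z_2) = -0.808600
z_3 = 5.061185 - (-0.808600)·(5.061185 - 6.700000)/(-0.808600 - (2.174850)) = 5.505351; f(z_3) = -0.126388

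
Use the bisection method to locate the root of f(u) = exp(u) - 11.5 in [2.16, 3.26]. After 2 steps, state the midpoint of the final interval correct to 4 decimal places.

2.5725

f(2.160000) = -2.828862, f(3.260000) = 14.549537 (opposite signs)
step 1: m = 2.710000, f(m) = 3.529276 > 0 → root in [2.160000, 2.710000]
step 2: m = 2.435000, f(m) = -0.084181 < 0 → root in [2.435000, 2.710000]
Midpoint of [2.435000, 2.710000] = 2.572500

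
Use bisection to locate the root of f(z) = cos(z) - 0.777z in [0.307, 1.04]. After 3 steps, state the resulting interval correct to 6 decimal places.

[0.765125, 0.856750]

f(0.307000) = 0.714705, f(1.040000) = -0.301860 (opposite signs)
step 1: m = 0.673500, f(m) = 0.258334 > 0 → root in [0.673500, 1.040000]
step 2: m = 0.856750, f(m) = -0.010798 < 0 → root in [0.673500, 0.856750]
step 3: m = 0.765125, f(m) = 0.126794 > 0 → root in [0.765125, 0.856750]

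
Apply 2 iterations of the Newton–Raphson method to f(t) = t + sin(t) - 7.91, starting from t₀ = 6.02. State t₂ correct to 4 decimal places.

f'(t) = 1 + cos(t)
t_0 = 6.020000: f = -2.150157, f' = 1.965566 → t_1 = 6.020000 - (-2.150157)/(1.965566) = 7.113913
t_1 = 7.113913: f = -0.057666, f' = 1.674339 → t_2 = 7.113913 - (-0.057666)/(1.674339) = 7.148353

7.1484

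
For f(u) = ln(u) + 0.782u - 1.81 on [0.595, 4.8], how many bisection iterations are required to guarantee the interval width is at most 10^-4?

Initial width b − a = 4.8 − 0.595 = 4.205000.
After n steps the width is (b−a)/2^n; need (b−a)/2^n ≤ 10^-4.
So n ≥ log₂(4.205000/10^-4) = log₂(42050.0000) ≈ 15.3598.
Hence n = 16.

16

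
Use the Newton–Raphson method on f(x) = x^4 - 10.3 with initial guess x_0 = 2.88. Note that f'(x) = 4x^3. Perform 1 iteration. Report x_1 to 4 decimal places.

2.2678

Newton update: x ← x − f(x)/f'(x).
x_0 = 2.880000: f = 58.497071, f' = 95.551488 → x_1 = 2.880000 - (58.497071)/(95.551488) = 2.267795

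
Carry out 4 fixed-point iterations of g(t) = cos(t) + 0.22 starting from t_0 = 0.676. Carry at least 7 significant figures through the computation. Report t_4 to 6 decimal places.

t_1 = g(0.676000) = 1.000082
t_2 = g(1.000082) = 0.760234
t_3 = g(0.760234) = 0.944675
t_4 = g(0.944675) = 0.806006

0.806006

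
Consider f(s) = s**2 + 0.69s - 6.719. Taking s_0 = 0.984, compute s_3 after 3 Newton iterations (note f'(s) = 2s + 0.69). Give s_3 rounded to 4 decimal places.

s_0 = 0.984000: f = -5.071784, f' = 2.658000 → s_1 = 0.984000 - (-5.071784)/(2.658000) = 2.892120
s_1 = 2.892120: f = 3.640923, f' = 6.474241 → s_2 = 2.892120 - (3.640923)/(6.474241) = 2.329750
s_2 = 2.329750: f = 0.316261, f' = 5.349499 → s_3 = 2.329750 - (0.316261)/(5.349499) = 2.270630

2.2706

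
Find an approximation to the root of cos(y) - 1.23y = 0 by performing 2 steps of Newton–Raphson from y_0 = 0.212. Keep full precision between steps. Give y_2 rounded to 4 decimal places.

0.6489

f'(y) = -sin(y) - 1.23
y_0 = 0.212000: f = 0.716852, f' = -1.440416 → y_1 = 0.212000 - (0.716852)/(-1.440416) = 0.709670
y_1 = 0.709670: f = -0.114318, f' = -1.881584 → y_2 = 0.709670 - (-0.114318)/(-1.881584) = 0.648914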